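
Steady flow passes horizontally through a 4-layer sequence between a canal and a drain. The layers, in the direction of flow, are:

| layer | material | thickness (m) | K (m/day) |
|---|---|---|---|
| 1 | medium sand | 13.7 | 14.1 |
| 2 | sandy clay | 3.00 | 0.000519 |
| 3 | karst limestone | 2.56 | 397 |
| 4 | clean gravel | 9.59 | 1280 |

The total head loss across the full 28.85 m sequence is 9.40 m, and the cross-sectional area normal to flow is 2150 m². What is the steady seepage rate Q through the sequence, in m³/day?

3.50

Flow is perpendicular to layering, so the layers act in series and the equivalent K is the thickness-weighted harmonic mean.
Total thickness L = 13.7 + 3.00 + 2.56 + 9.59 = 28.85 m.
Σ(b_i/K_i) = 13.7/14.1 + 3.00/0.000519 + 2.56/397 + 9.59/1280 = 5781 d.
K_eq = L / Σ(b_i/K_i) = 28.85 / 5781 = 0.004990 m/day.
Q = K_eq · A · (Δh/L) = 0.004990 × 2150 × (9.40/28.85) = 3.496 m³/day.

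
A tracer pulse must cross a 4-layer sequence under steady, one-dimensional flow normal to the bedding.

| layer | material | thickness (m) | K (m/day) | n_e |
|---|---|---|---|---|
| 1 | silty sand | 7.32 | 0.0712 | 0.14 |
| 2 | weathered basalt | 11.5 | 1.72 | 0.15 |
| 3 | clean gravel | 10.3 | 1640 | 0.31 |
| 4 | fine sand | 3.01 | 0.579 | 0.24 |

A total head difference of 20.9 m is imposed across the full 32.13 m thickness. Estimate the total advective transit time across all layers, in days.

36.6

With flow normal to the layers, continuity requires the same specific discharge q through every layer.
Σ(b_i/K_i) = 7.32/0.0712 + 11.5/1.72 + 10.3/1640 + 3.01/0.579 = 114.7 d.
q = Δh / Σ(b_i/K_i) = 20.9 / 114.7 = 0.1822 m/day.
In each layer the seepage velocity is v_i = q/n_i, so the layer transit time is t_i = b_i·n_i / q:
  layer 1 (silty sand): t_1 = 7.32 × 0.14 / 0.1822 = 5.624 d
  layer 2 (weathered basalt): t_2 = 11.5 × 0.15 / 0.1822 = 9.467 d
  layer 3 (clean gravel): t_3 = 10.3 × 0.31 / 0.1822 = 17.52 d
  layer 4 (fine sand): t_4 = 3.01 × 0.24 / 0.1822 = 3.965 d
Total t = Σ t_i = 36.58 days.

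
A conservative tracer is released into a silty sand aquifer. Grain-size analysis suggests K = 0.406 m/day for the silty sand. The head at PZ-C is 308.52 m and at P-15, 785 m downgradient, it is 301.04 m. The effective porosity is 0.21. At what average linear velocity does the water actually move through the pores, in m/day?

Hydraulic gradient i = (308.52 − 301.04) / 785 = 7.48 / 785 = 0.009529.
Darcy flux q = K · i = 0.4060 × 0.009529 = 0.003869 m/day.
Seepage velocity v = q / n_e = 0.003869 / 0.21 = 0.01842 m/day.

0.0184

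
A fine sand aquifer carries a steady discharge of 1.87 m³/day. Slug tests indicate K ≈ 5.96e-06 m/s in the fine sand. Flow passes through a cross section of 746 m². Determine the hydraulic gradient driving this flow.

0.00487

Convert K: 5.96e-06 m/s × 86400 = 0.5149 m/day.
From Q = K·A·i, i = Q / (K·A) = 1.87 / (0.5149 × 746.0) = 0.004868.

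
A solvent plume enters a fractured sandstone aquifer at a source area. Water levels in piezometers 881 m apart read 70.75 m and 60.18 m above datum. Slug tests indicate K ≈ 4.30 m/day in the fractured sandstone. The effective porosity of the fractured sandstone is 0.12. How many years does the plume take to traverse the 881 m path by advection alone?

Hydraulic gradient i = (70.75 − 60.18) / 881 = 10.57 / 881 = 0.01200.
Darcy flux q = K · i = 4.300 × 0.01200 = 0.05159 m/day.
Seepage velocity v = q / n_e = 0.05159 / 0.12 = 0.4299 m/day.
Travel time t = L / v = 881 / 0.4299 = 2049 days = 5.610 years.

5.61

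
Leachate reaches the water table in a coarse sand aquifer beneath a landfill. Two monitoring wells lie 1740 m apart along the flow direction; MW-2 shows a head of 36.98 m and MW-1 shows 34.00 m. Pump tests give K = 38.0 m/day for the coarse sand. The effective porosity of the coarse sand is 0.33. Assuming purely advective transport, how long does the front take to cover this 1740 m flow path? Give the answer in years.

Hydraulic gradient i = (36.98 − 34.00) / 1740 = 2.98 / 1740 = 0.001713.
Darcy flux q = K · i = 38.00 × 0.001713 = 0.06508 m/day.
Seepage velocity v = q / n_e = 0.06508 / 0.33 = 0.1972 m/day.
Travel time t = L / v = 1740 / 0.1972 = 8823 days = 24.16 years.

24.2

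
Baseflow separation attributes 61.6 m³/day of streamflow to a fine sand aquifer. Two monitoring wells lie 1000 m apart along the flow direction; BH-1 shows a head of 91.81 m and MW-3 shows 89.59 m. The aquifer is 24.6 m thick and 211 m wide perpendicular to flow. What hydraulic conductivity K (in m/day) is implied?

5.35

Cross-sectional area A = 211 × 24.6 = 5191 m².
Hydraulic gradient i = (91.81 − 89.59) / 1000 = 2.22 / 1000 = 0.002220.
From Q = K·A·i, K = Q / (A·i) = 61.6 / (5191 × 0.002220) = 5.346 m/day.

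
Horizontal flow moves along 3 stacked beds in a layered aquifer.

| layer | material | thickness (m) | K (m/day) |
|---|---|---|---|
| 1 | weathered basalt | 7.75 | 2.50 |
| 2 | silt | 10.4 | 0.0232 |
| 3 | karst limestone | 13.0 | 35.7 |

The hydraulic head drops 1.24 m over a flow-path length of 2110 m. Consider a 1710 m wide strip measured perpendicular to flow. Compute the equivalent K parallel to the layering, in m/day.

Flow is parallel to layering, so each bed carries its own Darcy discharge and the transmissivities add.
Σ(K_i·b_i) = 2.50×7.75 + 0.0232×10.4 + 35.7×13.0 = 483.7 m²/day.
Total thickness b = 31.15 m, so K_eq = Σ(K_i·b_i)/b = 15.53 m/day.

15.5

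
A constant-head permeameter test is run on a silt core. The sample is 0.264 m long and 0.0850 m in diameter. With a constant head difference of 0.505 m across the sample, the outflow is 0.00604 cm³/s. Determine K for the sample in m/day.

Cross-sectional area A = π·(d/2)² = π × (0.0850/2)² = 0.005675 m².
Convert discharge: 0.00604 cm³/s = 6.040e-09 m³/s.
Darcy's law rearranged: K = Q·L / (A·Δh) = 6.040e-09 × 0.264 / (0.005675 × 0.505) = 5.564e-07 m/s = 0.04808 m/day.

0.0481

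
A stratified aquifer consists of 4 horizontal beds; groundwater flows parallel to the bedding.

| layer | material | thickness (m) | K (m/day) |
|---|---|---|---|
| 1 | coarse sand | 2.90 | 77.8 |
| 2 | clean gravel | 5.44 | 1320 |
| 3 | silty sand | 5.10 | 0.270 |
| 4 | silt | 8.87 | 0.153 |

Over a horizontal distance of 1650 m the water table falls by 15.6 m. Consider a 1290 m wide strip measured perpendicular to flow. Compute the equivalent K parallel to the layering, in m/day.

332

Flow is parallel to layering, so each bed carries its own Darcy discharge and the transmissivities add.
Σ(K_i·b_i) = 77.8×2.90 + 1320×5.44 + 0.270×5.10 + 0.153×8.87 = 7409 m²/day.
Total thickness b = 22.31 m, so K_eq = Σ(K_i·b_i)/b = 332.1 m/day.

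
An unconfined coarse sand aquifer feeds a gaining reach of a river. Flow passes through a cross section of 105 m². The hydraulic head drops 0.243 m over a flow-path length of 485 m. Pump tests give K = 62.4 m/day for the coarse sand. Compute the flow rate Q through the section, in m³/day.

Hydraulic gradient i = Δh / L = 0.243 / 485 = 0.0005010.
Darcy's law: Q = K · A · i = 62.40 × 105.0 × 0.0005010 = 3.283 m³/day.

3.28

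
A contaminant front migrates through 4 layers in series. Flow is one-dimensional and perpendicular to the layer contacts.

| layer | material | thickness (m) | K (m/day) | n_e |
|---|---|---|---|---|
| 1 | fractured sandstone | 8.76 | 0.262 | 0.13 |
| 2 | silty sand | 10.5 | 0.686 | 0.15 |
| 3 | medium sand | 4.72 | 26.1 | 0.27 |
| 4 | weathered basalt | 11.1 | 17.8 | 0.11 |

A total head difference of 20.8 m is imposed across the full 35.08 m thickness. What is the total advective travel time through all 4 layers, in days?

12.4

With flow normal to the layers, continuity requires the same specific discharge q through every layer.
Σ(b_i/K_i) = 8.76/0.262 + 10.5/0.686 + 4.72/26.1 + 11.1/17.8 = 49.55 d.
q = Δh / Σ(b_i/K_i) = 20.8 / 49.55 = 0.4198 m/day.
In each layer the seepage velocity is v_i = q/n_i, so the layer transit time is t_i = b_i·n_i / q:
  layer 1 (fractured sandstone): t_1 = 8.76 × 0.13 / 0.4198 = 2.713 d
  layer 2 (silty sand): t_2 = 10.5 × 0.15 / 0.4198 = 3.752 d
  layer 3 (medium sand): t_3 = 4.72 × 0.27 / 0.4198 = 3.036 d
  layer 4 (weathered basalt): t_4 = 11.1 × 0.11 / 0.4198 = 2.908 d
Total t = Σ t_i = 12.41 days.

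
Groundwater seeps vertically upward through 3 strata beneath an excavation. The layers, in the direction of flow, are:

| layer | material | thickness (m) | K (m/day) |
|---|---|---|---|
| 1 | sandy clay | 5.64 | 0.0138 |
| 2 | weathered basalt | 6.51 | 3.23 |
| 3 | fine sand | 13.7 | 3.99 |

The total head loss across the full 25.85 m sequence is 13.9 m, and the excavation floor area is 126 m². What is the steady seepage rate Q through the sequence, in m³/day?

4.23

Flow is perpendicular to layering, so the layers act in series and the equivalent K is the thickness-weighted harmonic mean.
Total thickness L = 5.64 + 6.51 + 13.7 = 25.85 m.
Σ(b_i/K_i) = 5.64/0.0138 + 6.51/3.23 + 13.7/3.99 = 414.1 d.
K_eq = L / Σ(b_i/K_i) = 25.85 / 414.1 = 0.06242 m/day.
Q = K_eq · A · (Δh/L) = 0.06242 × 126 × (13.9/25.85) = 4.229 m³/day.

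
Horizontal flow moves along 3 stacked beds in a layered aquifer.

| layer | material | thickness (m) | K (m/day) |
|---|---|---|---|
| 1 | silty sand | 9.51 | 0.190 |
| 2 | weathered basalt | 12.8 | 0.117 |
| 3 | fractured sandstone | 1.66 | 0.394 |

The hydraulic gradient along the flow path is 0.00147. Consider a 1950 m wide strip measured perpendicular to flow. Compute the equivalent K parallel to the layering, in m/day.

0.165

Flow is parallel to layering, so each bed carries its own Darcy discharge and the transmissivities add.
Σ(K_i·b_i) = 0.190×9.51 + 0.117×12.8 + 0.394×1.66 = 3.959 m²/day.
Total thickness b = 23.97 m, so K_eq = Σ(K_i·b_i)/b = 0.1651 m/day.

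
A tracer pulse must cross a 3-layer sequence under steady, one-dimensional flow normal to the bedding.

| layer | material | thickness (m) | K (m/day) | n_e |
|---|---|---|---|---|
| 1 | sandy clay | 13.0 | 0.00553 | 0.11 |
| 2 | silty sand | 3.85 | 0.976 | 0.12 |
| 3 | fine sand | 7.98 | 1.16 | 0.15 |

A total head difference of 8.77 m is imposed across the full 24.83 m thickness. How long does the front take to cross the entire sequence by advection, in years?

With flow normal to the layers, continuity requires the same specific discharge q through every layer.
Σ(b_i/K_i) = 13.0/0.00553 + 3.85/0.976 + 7.98/1.16 = 2362 d.
q = Δh / Σ(b_i/K_i) = 8.77 / 2362 = 0.003714 m/day.
In each layer the seepage velocity is v_i = q/n_i, so the layer transit time is t_i = b_i·n_i / q:
  layer 1 (sandy clay): t_1 = 13.0 × 0.11 / 0.003714 = 385.1 d
  layer 2 (silty sand): t_2 = 3.85 × 0.12 / 0.003714 = 124.4 d
  layer 3 (fine sand): t_3 = 7.98 × 0.15 / 0.003714 = 322.3 d
Total t = Σ t_i = 831.8 days = 2.277 years.

2.28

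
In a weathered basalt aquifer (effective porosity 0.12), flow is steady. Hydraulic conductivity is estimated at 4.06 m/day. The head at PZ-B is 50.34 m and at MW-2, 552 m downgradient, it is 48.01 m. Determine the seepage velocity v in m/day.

Hydraulic gradient i = (50.34 − 48.01) / 552 = 2.33 / 552 = 0.004221.
Darcy flux q = K · i = 4.060 × 0.004221 = 0.01714 m/day.
Seepage velocity v = q / n_e = 0.01714 / 0.12 = 0.1428 m/day.

0.143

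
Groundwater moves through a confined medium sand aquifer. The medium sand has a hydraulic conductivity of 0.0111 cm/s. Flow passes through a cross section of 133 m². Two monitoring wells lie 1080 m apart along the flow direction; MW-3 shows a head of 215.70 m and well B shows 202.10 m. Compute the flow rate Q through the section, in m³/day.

16.1

Convert K: 0.0111 cm/s × 864 = 9.590 m/day.
Hydraulic gradient i = (215.70 − 202.10) / 1080 = 13.6 / 1080 = 0.01259.
Darcy's law: Q = K · A · i = 9.590 × 133.0 × 0.01259 = 16.06 m³/day.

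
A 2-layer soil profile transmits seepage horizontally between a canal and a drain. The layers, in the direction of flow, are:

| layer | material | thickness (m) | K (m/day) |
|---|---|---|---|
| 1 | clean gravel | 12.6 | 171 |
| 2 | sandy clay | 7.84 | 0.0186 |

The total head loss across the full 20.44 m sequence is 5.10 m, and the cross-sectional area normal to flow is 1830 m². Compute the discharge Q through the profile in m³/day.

Flow is perpendicular to layering, so the layers act in series and the equivalent K is the thickness-weighted harmonic mean.
Total thickness L = 12.6 + 7.84 = 20.44 m.
Σ(b_i/K_i) = 12.6/171 + 7.84/0.0186 = 421.6 d.
K_eq = L / Σ(b_i/K_i) = 20.44 / 421.6 = 0.04848 m/day.
Q = K_eq · A · (Δh/L) = 0.04848 × 1830 × (5.10/20.44) = 22.14 m³/day.

22.1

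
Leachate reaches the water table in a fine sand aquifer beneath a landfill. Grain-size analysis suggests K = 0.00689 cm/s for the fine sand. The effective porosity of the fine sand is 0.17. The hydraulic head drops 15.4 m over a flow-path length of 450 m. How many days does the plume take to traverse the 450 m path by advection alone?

Convert K: 0.00689 cm/s × 864 = 5.953 m/day.
Hydraulic gradient i = Δh / L = 15.4 / 450 = 0.03422.
Darcy flux q = K · i = 5.953 × 0.03422 = 0.2037 m/day.
Seepage velocity v = q / n_e = 0.2037 / 0.17 = 1.198 m/day.
Travel time t = L / v = 450 / 1.198 = 375.5 days.

376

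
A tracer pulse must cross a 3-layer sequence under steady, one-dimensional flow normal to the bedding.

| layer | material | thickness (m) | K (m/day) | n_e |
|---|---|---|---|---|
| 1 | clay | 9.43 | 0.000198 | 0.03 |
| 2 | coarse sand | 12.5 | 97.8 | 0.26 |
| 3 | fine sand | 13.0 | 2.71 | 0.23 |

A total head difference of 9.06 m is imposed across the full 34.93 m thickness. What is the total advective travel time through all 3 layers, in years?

With flow normal to the layers, continuity requires the same specific discharge q through every layer.
Σ(b_i/K_i) = 9.43/0.000198 + 12.5/97.8 + 13.0/2.71 = 47631 d.
q = Δh / Σ(b_i/K_i) = 9.06 / 47631 = 0.0001902 m/day.
In each layer the seepage velocity is v_i = q/n_i, so the layer transit time is t_i = b_i·n_i / q:
  layer 1 (clay): t_1 = 9.43 × 0.03 / 0.0001902 = 1487 d
  layer 2 (coarse sand): t_2 = 12.5 × 0.26 / 0.0001902 = 17086 d
  layer 3 (fine sand): t_3 = 13.0 × 0.23 / 0.0001902 = 15719 d
Total t = Σ t_i = 34293 days = 93.89 years.

93.9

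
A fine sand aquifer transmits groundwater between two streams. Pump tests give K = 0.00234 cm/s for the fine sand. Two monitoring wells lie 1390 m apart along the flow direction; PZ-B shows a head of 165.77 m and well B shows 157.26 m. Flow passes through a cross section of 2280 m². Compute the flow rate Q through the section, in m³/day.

Convert K: 0.00234 cm/s × 864 = 2.022 m/day.
Hydraulic gradient i = (165.77 − 157.26) / 1390 = 8.51 / 1390 = 0.006122.
Darcy's law: Q = K · A · i = 2.022 × 2280 × 0.006122 = 28.22 m³/day.

28.2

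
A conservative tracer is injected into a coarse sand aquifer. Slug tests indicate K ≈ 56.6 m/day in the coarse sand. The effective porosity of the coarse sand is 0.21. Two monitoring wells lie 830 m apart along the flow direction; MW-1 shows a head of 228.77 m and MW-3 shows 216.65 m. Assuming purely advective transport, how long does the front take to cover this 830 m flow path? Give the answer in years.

0.577

Hydraulic gradient i = (228.77 − 216.65) / 830 = 12.12 / 830 = 0.01460.
Darcy flux q = K · i = 56.60 × 0.01460 = 0.8265 m/day.
Seepage velocity v = q / n_e = 0.8265 / 0.21 = 3.936 m/day.
Travel time t = L / v = 830 / 3.936 = 210.9 days = 0.5774 years.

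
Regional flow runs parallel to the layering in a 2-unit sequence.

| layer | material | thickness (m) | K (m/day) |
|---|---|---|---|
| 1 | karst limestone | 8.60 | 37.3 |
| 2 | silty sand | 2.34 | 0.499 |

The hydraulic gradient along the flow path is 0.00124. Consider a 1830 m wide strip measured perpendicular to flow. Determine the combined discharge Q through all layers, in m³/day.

731

Flow is parallel to layering, so each bed carries its own Darcy discharge and the transmissivities add.
Σ(K_i·b_i) = 37.3×8.60 + 0.499×2.34 = 321.9 m²/day.
Hydraulic gradient i = 0.00124.
Q = Σ(K_i·b_i) · W · i = 321.9 × 1830 × 0.001240 = 730.6 m³/day.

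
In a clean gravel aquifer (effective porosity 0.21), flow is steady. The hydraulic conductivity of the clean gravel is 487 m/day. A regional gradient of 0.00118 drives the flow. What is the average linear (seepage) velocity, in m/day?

2.74

Hydraulic gradient i = 0.00118.
Darcy flux q = K · i = 487.0 × 0.001180 = 0.5747 m/day.
Seepage velocity v = q / n_e = 0.5747 / 0.21 = 2.736 m/day.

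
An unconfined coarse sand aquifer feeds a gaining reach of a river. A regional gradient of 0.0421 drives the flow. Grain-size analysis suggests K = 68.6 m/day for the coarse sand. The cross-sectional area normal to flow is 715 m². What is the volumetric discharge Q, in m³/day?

Hydraulic gradient i = 0.0421.
Darcy's law: Q = K · A · i = 68.60 × 715.0 × 0.04210 = 2065 m³/day.

2060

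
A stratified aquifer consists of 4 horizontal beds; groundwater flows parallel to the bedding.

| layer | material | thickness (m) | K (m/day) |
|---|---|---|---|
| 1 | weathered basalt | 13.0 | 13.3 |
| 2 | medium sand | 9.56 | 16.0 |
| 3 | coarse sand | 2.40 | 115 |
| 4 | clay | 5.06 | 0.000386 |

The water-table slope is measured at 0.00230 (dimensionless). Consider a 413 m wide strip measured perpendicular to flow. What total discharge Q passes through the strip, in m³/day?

572

Flow is parallel to layering, so each bed carries its own Darcy discharge and the transmissivities add.
Σ(K_i·b_i) = 13.3×13.0 + 16.0×9.56 + 115×2.40 + 0.000386×5.06 = 601.9 m²/day.
Hydraulic gradient i = 0.00230.
Q = Σ(K_i·b_i) · W · i = 601.9 × 413 × 0.002300 = 571.7 m³/day.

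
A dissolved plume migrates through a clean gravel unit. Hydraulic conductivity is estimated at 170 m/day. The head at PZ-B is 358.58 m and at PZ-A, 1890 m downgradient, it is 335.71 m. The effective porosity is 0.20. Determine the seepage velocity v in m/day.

10.3

Hydraulic gradient i = (358.58 − 335.71) / 1890 = 22.87 / 1890 = 0.01210.
Darcy flux q = K · i = 170.0 × 0.01210 = 2.057 m/day.
Seepage velocity v = q / n_e = 2.057 / 0.20 = 10.29 m/day.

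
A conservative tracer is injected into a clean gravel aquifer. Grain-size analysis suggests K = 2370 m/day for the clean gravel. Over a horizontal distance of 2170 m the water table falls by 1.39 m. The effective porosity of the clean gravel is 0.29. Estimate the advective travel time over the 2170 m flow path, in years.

Hydraulic gradient i = Δh / L = 1.39 / 2170 = 0.0006406.
Darcy flux q = K · i = 2370 × 0.0006406 = 1.518 m/day.
Seepage velocity v = q / n_e = 1.518 / 0.29 = 5.235 m/day.
Travel time t = L / v = 2170 / 5.235 = 414.5 days = 1.135 years.

1.13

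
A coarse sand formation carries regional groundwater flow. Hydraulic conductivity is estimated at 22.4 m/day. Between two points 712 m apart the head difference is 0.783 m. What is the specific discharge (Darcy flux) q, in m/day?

0.0246

Hydraulic gradient i = Δh / L = 0.783 / 712 = 0.001100.
Specific discharge q = K · i = 22.40 × 0.001100 = 0.02463 m/day.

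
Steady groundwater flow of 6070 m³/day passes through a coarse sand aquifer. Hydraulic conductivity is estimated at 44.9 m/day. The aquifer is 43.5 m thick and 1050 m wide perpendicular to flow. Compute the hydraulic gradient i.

Cross-sectional area A = 1050 × 43.5 = 45675 m².
From Q = K·A·i, i = Q / (K·A) = 6070 / (44.90 × 45675) = 0.002960.

0.00296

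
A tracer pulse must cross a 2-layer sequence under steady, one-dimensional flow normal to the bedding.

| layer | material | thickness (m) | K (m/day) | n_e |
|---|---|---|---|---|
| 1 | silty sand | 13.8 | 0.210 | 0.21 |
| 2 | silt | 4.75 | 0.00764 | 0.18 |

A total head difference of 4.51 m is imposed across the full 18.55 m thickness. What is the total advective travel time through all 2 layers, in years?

1.57

With flow normal to the layers, continuity requires the same specific discharge q through every layer.
Σ(b_i/K_i) = 13.8/0.210 + 4.75/0.00764 = 687.4 d.
q = Δh / Σ(b_i/K_i) = 4.51 / 687.4 = 0.006561 m/day.
In each layer the seepage velocity is v_i = q/n_i, so the layer transit time is t_i = b_i·n_i / q:
  layer 1 (silty sand): t_1 = 13.8 × 0.21 / 0.006561 = 441.7 d
  layer 2 (silt): t_2 = 4.75 × 0.18 / 0.006561 = 130.3 d
Total t = Σ t_i = 572.1 days = 1.566 years.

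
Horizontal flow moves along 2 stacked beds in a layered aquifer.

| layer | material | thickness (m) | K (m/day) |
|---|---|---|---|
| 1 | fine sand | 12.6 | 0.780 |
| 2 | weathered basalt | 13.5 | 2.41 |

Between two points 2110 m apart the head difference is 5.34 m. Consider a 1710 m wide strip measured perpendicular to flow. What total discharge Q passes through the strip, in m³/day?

183

Flow is parallel to layering, so each bed carries its own Darcy discharge and the transmissivities add.
Σ(K_i·b_i) = 0.780×12.6 + 2.41×13.5 = 42.36 m²/day.
Hydraulic gradient i = Δh / L = 5.34 / 2110 = 0.002531.
Q = Σ(K_i·b_i) · W · i = 42.36 × 1710 × 0.002531 = 183.3 m³/day.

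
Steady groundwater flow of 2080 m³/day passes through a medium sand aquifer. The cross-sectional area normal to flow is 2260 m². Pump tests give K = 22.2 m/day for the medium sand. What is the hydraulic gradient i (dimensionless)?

From Q = K·A·i, i = Q / (K·A) = 2080 / (22.20 × 2260) = 0.04146.

0.0415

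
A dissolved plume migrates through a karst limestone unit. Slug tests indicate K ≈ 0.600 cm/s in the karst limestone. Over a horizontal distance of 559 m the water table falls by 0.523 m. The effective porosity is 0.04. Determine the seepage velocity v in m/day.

Convert K: 0.600 cm/s × 864 = 518.4 m/day.
Hydraulic gradient i = Δh / L = 0.523 / 559 = 0.0009356.
Darcy flux q = K · i = 518.4 × 0.0009356 = 0.4850 m/day.
Seepage velocity v = q / n_e = 0.4850 / 0.04 = 12.13 m/day.

12.1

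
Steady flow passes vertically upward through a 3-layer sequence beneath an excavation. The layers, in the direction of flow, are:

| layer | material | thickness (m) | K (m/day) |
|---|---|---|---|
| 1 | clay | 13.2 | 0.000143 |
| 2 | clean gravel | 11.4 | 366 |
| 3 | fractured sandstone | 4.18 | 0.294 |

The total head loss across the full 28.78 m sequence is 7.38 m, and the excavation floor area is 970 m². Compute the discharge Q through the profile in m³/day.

Flow is perpendicular to layering, so the layers act in series and the equivalent K is the thickness-weighted harmonic mean.
Total thickness L = 13.2 + 11.4 + 4.18 = 28.78 m.
Σ(b_i/K_i) = 13.2/0.000143 + 11.4/366 + 4.18/0.294 = 92322 d.
K_eq = L / Σ(b_i/K_i) = 28.78 / 92322 = 0.0003117 m/day.
Q = K_eq · A · (Δh/L) = 0.0003117 × 970 × (7.38/28.78) = 0.07754 m³/day.

0.0775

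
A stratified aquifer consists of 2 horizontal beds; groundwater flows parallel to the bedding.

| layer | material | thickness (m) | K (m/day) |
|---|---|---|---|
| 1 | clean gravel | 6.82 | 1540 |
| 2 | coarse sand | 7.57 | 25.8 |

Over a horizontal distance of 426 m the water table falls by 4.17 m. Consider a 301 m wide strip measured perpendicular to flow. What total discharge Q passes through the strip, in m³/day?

31500

Flow is parallel to layering, so each bed carries its own Darcy discharge and the transmissivities add.
Σ(K_i·b_i) = 1540×6.82 + 25.8×7.57 = 10698 m²/day.
Hydraulic gradient i = Δh / L = 4.17 / 426 = 0.009789.
Q = Σ(K_i·b_i) · W · i = 10698 × 301 × 0.009789 = 31521 m³/day.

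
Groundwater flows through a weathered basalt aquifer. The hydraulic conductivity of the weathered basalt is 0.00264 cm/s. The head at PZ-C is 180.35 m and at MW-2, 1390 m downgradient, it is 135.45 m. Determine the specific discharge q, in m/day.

Convert K: 0.00264 cm/s × 864 = 2.281 m/day.
Hydraulic gradient i = (180.35 − 135.45) / 1390 = 44.9 / 1390 = 0.03230.
Specific discharge q = K · i = 2.281 × 0.03230 = 0.07368 m/day.

0.0737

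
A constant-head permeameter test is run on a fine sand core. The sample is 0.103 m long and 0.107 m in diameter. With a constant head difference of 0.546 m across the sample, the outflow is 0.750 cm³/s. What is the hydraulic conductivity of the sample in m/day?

Cross-sectional area A = π·(d/2)² = π × (0.107/2)² = 0.008992 m².
Convert discharge: 0.750 cm³/s = 7.500e-07 m³/s.
Darcy's law rearranged: K = Q·L / (A·Δh) = 7.500e-07 × 0.103 / (0.008992 × 0.546) = 1.573e-05 m/s = 1.359 m/day.

1.36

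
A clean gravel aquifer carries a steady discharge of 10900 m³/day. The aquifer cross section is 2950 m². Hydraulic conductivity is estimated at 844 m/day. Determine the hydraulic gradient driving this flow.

From Q = K·A·i, i = Q / (K·A) = 10900 / (844.0 × 2950) = 0.004378.

0.00438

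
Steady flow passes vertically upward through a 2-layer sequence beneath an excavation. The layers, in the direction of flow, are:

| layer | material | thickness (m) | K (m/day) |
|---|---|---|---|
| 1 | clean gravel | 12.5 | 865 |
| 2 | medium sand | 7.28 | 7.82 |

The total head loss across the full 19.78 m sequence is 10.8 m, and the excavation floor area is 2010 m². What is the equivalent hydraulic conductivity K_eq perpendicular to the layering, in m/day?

20.9

Flow is perpendicular to layering, so the layers act in series and the equivalent K is the thickness-weighted harmonic mean.
Total thickness L = 12.5 + 7.28 = 19.78 m.
Σ(b_i/K_i) = 12.5/865 + 7.28/7.82 = 0.9454 d.
K_eq = L / Σ(b_i/K_i) = 19.78 / 0.9454 = 20.92 m/day.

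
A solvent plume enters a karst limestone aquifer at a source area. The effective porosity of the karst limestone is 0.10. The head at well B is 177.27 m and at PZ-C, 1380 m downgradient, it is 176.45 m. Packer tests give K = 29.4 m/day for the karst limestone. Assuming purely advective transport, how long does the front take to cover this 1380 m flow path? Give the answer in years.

21.6

Hydraulic gradient i = (177.27 − 176.45) / 1380 = 0.82 / 1380 = 0.0005942.
Darcy flux q = K · i = 29.40 × 0.0005942 = 0.01747 m/day.
Seepage velocity v = q / n_e = 0.01747 / 0.10 = 0.1747 m/day.
Travel time t = L / v = 1380 / 0.1747 = 7899 days = 21.63 years.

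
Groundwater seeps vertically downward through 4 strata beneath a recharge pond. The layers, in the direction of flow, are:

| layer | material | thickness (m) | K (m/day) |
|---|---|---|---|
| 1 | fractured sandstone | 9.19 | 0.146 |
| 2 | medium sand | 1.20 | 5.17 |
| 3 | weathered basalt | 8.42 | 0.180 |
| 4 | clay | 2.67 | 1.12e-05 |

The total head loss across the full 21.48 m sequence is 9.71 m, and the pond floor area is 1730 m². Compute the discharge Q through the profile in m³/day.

0.0704

Flow is perpendicular to layering, so the layers act in series and the equivalent K is the thickness-weighted harmonic mean.
Total thickness L = 9.19 + 1.20 + 8.42 + 2.67 = 21.48 m.
Σ(b_i/K_i) = 9.19/0.146 + 1.20/5.17 + 8.42/0.180 + 2.67/1.12e-05 = 2.385e+05 d.
K_eq = L / Σ(b_i/K_i) = 21.48 / 2.385e+05 = 9.006e-05 m/day.
Q = K_eq · A · (Δh/L) = 9.006e-05 × 1730 × (9.71/21.48) = 0.07043 m³/day.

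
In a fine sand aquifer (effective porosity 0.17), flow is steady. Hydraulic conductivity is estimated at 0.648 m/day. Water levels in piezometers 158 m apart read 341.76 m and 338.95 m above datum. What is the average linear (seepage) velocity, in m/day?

Hydraulic gradient i = (341.76 − 338.95) / 158 = 2.81 / 158 = 0.01778.
Darcy flux q = K · i = 0.6480 × 0.01778 = 0.01152 m/day.
Seepage velocity v = q / n_e = 0.01152 / 0.17 = 0.06779 m/day.

0.0678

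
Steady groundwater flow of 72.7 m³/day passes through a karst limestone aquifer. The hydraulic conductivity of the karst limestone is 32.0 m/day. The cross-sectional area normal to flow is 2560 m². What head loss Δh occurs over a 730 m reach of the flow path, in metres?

0.648

From Q = K·A·i, i = Q / (K·A) = 72.7 / (32.00 × 2560) = 0.0008875.
Head loss Δh = i · L = 0.0008875 × 730 = 0.6478 m.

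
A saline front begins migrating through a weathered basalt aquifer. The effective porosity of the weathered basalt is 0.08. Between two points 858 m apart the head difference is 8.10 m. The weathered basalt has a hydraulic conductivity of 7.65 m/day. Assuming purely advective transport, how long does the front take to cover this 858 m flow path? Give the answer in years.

2.60

Hydraulic gradient i = Δh / L = 8.10 / 858 = 0.009441.
Darcy flux q = K · i = 7.650 × 0.009441 = 0.07222 m/day.
Seepage velocity v = q / n_e = 0.07222 / 0.08 = 0.9028 m/day.
Travel time t = L / v = 858 / 0.9028 = 950.4 days = 2.602 years.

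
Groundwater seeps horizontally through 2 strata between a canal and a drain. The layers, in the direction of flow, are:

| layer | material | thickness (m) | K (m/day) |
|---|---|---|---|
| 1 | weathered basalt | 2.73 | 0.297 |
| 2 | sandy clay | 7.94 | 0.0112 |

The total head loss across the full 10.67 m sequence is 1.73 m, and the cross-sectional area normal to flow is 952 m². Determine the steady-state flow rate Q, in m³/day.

Flow is perpendicular to layering, so the layers act in series and the equivalent K is the thickness-weighted harmonic mean.
Total thickness L = 2.73 + 7.94 = 10.67 m.
Σ(b_i/K_i) = 2.73/0.297 + 7.94/0.0112 = 718.1 d.
K_eq = L / Σ(b_i/K_i) = 10.67 / 718.1 = 0.01486 m/day.
Q = K_eq · A · (Δh/L) = 0.01486 × 952 × (1.73/10.67) = 2.293 m³/day.

2.29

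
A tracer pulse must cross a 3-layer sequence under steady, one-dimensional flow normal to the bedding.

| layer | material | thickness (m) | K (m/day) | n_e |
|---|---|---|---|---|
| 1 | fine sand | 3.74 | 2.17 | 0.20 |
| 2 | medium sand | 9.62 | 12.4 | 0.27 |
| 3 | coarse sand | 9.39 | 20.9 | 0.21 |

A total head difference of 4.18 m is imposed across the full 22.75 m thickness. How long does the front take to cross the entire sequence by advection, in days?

With flow normal to the layers, continuity requires the same specific discharge q through every layer.
Σ(b_i/K_i) = 3.74/2.17 + 9.62/12.4 + 9.39/20.9 = 2.949 d.
q = Δh / Σ(b_i/K_i) = 4.18 / 2.949 = 1.418 m/day.
In each layer the seepage velocity is v_i = q/n_i, so the layer transit time is t_i = b_i·n_i / q:
  layer 1 (fine sand): t_1 = 3.74 × 0.20 / 1.418 = 0.5276 d
  layer 2 (medium sand): t_2 = 9.62 × 0.27 / 1.418 = 1.832 d
  layer 3 (coarse sand): t_3 = 9.39 × 0.21 / 1.418 = 1.391 d
Total t = Σ t_i = 3.751 days.

3.75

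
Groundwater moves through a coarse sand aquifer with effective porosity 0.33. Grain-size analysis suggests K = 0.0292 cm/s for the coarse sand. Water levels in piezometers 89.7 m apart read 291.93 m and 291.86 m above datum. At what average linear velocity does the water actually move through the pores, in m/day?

Convert K: 0.0292 cm/s × 864 = 25.23 m/day.
Hydraulic gradient i = (291.93 − 291.86) / 89.7 = 0.07 / 89.7 = 0.0007804.
Darcy flux q = K · i = 25.23 × 0.0007804 = 0.01969 m/day.
Seepage velocity v = q / n_e = 0.01969 / 0.33 = 0.05966 m/day.

0.0597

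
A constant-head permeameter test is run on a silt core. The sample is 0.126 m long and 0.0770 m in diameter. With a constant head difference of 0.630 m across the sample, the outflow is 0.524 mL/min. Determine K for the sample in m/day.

0.0324

Cross-sectional area A = π·(d/2)² = π × (0.0770/2)² = 0.004657 m².
Convert discharge: 0.524 mL/min = 8.733e-09 m³/s.
Darcy's law rearranged: K = Q·L / (A·Δh) = 8.733e-09 × 0.126 / (0.004657 × 0.630) = 3.751e-07 m/s = 0.03241 m/day.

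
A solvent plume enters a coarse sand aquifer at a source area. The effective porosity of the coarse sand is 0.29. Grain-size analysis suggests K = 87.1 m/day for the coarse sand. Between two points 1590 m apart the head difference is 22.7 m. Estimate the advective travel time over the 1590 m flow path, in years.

1.02

Hydraulic gradient i = Δh / L = 22.7 / 1590 = 0.01428.
Darcy flux q = K · i = 87.10 × 0.01428 = 1.244 m/day.
Seepage velocity v = q / n_e = 1.244 / 0.29 = 4.288 m/day.
Travel time t = L / v = 1590 / 4.288 = 370.8 days = 1.015 years.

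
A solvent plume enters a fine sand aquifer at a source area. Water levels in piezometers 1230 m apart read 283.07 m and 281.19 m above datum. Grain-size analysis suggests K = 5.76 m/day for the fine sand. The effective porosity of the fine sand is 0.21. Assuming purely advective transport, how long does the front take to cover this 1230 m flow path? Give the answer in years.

Hydraulic gradient i = (283.07 − 281.19) / 1230 = 1.88 / 1230 = 0.001528.
Darcy flux q = K · i = 5.760 × 0.001528 = 0.008804 m/day.
Seepage velocity v = q / n_e = 0.008804 / 0.21 = 0.04192 m/day.
Travel time t = L / v = 1230 / 0.04192 = 29339 days = 80.33 years.

80.3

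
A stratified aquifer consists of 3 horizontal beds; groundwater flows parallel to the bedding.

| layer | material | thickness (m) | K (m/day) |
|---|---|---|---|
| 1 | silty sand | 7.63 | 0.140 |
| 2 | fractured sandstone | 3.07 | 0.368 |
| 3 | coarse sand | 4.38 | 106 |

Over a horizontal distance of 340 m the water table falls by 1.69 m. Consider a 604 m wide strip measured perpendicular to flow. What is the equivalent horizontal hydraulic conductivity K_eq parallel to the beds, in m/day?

30.9

Flow is parallel to layering, so each bed carries its own Darcy discharge and the transmissivities add.
Σ(K_i·b_i) = 0.140×7.63 + 0.368×3.07 + 106×4.38 = 466.5 m²/day.
Total thickness b = 15.08 m, so K_eq = Σ(K_i·b_i)/b = 30.93 m/day.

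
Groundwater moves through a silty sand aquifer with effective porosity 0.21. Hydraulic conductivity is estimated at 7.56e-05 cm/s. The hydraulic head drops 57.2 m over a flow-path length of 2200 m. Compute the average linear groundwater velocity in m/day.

Convert K: 7.56e-05 cm/s × 864 = 0.06532 m/day.
Hydraulic gradient i = Δh / L = 57.2 / 2200 = 0.02600.
Darcy flux q = K · i = 0.06532 × 0.02600 = 0.001698 m/day.
Seepage velocity v = q / n_e = 0.001698 / 0.21 = 0.008087 m/day.

0.00809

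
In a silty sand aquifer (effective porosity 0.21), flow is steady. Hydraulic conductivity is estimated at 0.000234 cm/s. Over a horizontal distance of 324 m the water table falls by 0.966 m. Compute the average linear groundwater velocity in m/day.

0.00287

Convert K: 0.000234 cm/s × 864 = 0.2022 m/day.
Hydraulic gradient i = Δh / L = 0.966 / 324 = 0.002981.
Darcy flux q = K · i = 0.2022 × 0.002981 = 0.0006028 m/day.
Seepage velocity v = q / n_e = 0.0006028 / 0.21 = 0.002870 m/day.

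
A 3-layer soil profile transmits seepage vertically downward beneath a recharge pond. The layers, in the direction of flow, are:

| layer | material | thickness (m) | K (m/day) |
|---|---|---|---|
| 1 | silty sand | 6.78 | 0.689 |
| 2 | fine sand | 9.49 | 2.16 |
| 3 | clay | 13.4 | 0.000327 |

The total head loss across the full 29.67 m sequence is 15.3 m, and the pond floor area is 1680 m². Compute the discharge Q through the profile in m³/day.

Flow is perpendicular to layering, so the layers act in series and the equivalent K is the thickness-weighted harmonic mean.
Total thickness L = 6.78 + 9.49 + 13.4 = 29.67 m.
Σ(b_i/K_i) = 6.78/0.689 + 9.49/2.16 + 13.4/0.000327 = 40993 d.
K_eq = L / Σ(b_i/K_i) = 29.67 / 40993 = 0.0007238 m/day.
Q = K_eq · A · (Δh/L) = 0.0007238 × 1680 × (15.3/29.67) = 0.6270 m³/day.

0.627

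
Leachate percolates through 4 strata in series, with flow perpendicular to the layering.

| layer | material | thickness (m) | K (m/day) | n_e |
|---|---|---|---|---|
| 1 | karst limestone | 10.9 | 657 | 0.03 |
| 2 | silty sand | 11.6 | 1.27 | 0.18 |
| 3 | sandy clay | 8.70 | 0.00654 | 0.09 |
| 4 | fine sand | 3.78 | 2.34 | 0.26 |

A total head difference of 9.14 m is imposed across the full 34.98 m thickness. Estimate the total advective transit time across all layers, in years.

With flow normal to the layers, continuity requires the same specific discharge q through every layer.
Σ(b_i/K_i) = 10.9/657 + 11.6/1.27 + 8.70/0.00654 + 3.78/2.34 = 1341 d.
q = Δh / Σ(b_i/K_i) = 9.14 / 1341 = 0.006816 m/day.
In each layer the seepage velocity is v_i = q/n_i, so the layer transit time is t_i = b_i·n_i / q:
  layer 1 (karst limestone): t_1 = 10.9 × 0.03 / 0.006816 = 47.98 d
  layer 2 (silty sand): t_2 = 11.6 × 0.18 / 0.006816 = 306.4 d
  layer 3 (sandy clay): t_3 = 8.70 × 0.09 / 0.006816 = 114.9 d
  layer 4 (fine sand): t_4 = 3.78 × 0.26 / 0.006816 = 144.2 d
Total t = Σ t_i = 613.4 days = 1.679 years.

1.68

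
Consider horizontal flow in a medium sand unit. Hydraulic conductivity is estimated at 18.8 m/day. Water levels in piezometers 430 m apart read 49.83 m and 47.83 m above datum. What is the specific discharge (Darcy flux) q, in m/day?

Hydraulic gradient i = (49.83 − 47.83) / 430 = 2 / 430 = 0.004651.
Specific discharge q = K · i = 18.80 × 0.004651 = 0.08744 m/day.

0.0874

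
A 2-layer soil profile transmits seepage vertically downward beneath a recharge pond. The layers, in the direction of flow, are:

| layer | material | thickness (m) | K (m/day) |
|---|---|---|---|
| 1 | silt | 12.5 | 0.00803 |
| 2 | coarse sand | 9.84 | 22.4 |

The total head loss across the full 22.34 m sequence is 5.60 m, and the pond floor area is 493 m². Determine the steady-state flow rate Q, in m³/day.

1.77

Flow is perpendicular to layering, so the layers act in series and the equivalent K is the thickness-weighted harmonic mean.
Total thickness L = 12.5 + 9.84 = 22.34 m.
Σ(b_i/K_i) = 12.5/0.00803 + 9.84/22.4 = 1557 d.
K_eq = L / Σ(b_i/K_i) = 22.34 / 1557 = 0.01435 m/day.
Q = K_eq · A · (Δh/L) = 0.01435 × 493 × (5.60/22.34) = 1.773 m³/day.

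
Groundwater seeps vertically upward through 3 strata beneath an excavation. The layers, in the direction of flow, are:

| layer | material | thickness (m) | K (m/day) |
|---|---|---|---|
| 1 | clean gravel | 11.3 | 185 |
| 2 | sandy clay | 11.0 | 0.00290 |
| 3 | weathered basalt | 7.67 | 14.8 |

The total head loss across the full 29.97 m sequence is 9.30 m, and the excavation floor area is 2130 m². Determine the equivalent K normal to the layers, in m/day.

0.00790

Flow is perpendicular to layering, so the layers act in series and the equivalent K is the thickness-weighted harmonic mean.
Total thickness L = 11.3 + 11.0 + 7.67 = 29.97 m.
Σ(b_i/K_i) = 11.3/185 + 11.0/0.00290 + 7.67/14.8 = 3794 d.
K_eq = L / Σ(b_i/K_i) = 29.97 / 3794 = 0.007900 m/day.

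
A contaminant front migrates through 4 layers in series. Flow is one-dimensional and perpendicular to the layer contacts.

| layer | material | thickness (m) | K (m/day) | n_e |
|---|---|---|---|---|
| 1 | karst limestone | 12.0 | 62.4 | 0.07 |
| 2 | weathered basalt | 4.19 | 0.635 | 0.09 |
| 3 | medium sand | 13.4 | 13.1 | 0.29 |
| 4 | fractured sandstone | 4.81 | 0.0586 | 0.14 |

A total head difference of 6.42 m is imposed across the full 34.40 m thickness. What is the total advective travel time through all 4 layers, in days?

With flow normal to the layers, continuity requires the same specific discharge q through every layer.
Σ(b_i/K_i) = 12.0/62.4 + 4.19/0.635 + 13.4/13.1 + 4.81/0.0586 = 89.90 d.
q = Δh / Σ(b_i/K_i) = 6.42 / 89.90 = 0.07142 m/day.
In each layer the seepage velocity is v_i = q/n_i, so the layer transit time is t_i = b_i·n_i / q:
  layer 1 (karst limestone): t_1 = 12.0 × 0.07 / 0.07142 = 11.76 d
  layer 2 (weathered basalt): t_2 = 4.19 × 0.09 / 0.07142 = 5.280 d
  layer 3 (medium sand): t_3 = 13.4 × 0.29 / 0.07142 = 54.41 d
  layer 4 (fractured sandstone): t_4 = 4.81 × 0.14 / 0.07142 = 9.429 d
Total t = Σ t_i = 80.88 days.

80.9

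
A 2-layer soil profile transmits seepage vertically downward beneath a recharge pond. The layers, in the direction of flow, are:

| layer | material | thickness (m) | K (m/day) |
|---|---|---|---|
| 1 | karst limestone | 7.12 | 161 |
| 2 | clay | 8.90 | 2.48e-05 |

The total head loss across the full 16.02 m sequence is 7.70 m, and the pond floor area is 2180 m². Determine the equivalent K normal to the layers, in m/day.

Flow is perpendicular to layering, so the layers act in series and the equivalent K is the thickness-weighted harmonic mean.
Total thickness L = 7.12 + 8.90 = 16.02 m.
Σ(b_i/K_i) = 7.12/161 + 8.90/2.48e-05 = 3.589e+05 d.
K_eq = L / Σ(b_i/K_i) = 16.02 / 3.589e+05 = 4.464e-05 m/day.

4.46e-05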